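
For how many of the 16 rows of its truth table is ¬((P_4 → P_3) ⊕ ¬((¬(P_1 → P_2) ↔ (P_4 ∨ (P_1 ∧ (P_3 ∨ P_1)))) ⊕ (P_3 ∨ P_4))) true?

8

P_1  P_2  P_3  P_4  |  φ
 1    1    1    1   |  0
 1    1    1    0   |  0
 1    1    0    1   |  1
 1    1    0    0   |  1
 1    0    1    1   |  1
 1    0    1    0   |  1
 1    0    0    1   |  0
 1    0    0    0   |  0
 0    1    1    1   |  0
 0    1    1    0   |  1
 0    1    0    1   |  1
 0    1    0    0   |  0
 0    0    1    1   |  0
 0    0    1    0   |  1
 0    0    0    1   |  1
 0    0    0    0   |  0
The formula is true on 8 of the 16 rows.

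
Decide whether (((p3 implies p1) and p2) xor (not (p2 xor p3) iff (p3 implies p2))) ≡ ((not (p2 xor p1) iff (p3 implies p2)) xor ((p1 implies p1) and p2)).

p1  p2  p3  |  φ  ψ
F   F   F   |  T  T
F   F   T   |  T  F
F   T   F   |  T  T
F   T   T   |  T  T
T   F   F   |  T  F
T   F   T   |  T  T
T   T   F   |  T  F
T   T   T   |  F  F
The columns differ at p1=F, p2=F, p3=T (φ=T, ψ=F), so they are not equivalent.

not equivalent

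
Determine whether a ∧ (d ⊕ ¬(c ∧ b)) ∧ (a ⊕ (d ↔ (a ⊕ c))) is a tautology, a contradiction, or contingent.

a  b  c  d  |  (c ∧ b)  ¬(c ∧ b)  (d ⊕ ¬(c ∧ b))  (a ⊕ c)  (d ↔ (a ⊕ c))  (a ⊕ (d ↔ (a ⊕ c)))  φ
F  F  F  F  |     F        T            T            F           T                 T           F
F  F  F  T  |     F        T            F            F           F                 F           F
F  F  T  F  |     F        T            T            T           F                 F           F
F  F  T  T  |     F        T            F            T           T                 T           F
F  T  F  F  |     F        T            T            F           T                 T           F
F  T  F  T  |     F        T            F            F           F                 F           F
F  T  T  F  |     T        F            F            T           F                 F           F
F  T  T  T  |     T        F            T            T           T                 T           F
T  F  F  F  |     F        T            T            T           F                 T           T
T  F  F  T  |     F        T            F            T           T                 F           F
T  F  T  F  |     F        T            T            F           T                 F           F
T  F  T  T  |     F        T            F            F           F                 T           F
T  T  F  F  |     F        T            T            T           F                 T           T
T  T  F  T  |     F        T            F            T           T                 F           F
T  T  T  F  |     T        F            F            F           T                 F           F
T  T  T  T  |     T        F            T            F           F                 T           T
3 of 16 rows are T, so the formula is contingent.

contingent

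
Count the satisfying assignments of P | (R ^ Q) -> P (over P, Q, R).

6

P  Q  R     ((P | (R ^ Q)) -> P)
F  F  F              T          
F  F  T              F          
F  T  F              F          
F  T  T              T          
T  F  F              T          
T  F  T              T          
T  T  F              T          
T  T  T              T          
The formula is true on 6 of the 8 rows.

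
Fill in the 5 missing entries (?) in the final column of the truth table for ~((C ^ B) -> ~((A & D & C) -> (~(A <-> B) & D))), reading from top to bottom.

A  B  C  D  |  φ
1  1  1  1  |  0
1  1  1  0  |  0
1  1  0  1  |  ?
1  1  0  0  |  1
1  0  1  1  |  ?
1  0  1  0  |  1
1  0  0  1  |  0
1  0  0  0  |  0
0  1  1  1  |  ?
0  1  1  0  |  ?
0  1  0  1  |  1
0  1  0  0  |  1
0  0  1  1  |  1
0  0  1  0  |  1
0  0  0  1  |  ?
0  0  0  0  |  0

Row A=1, B=1, C=0, D=1: (C ^ B) = 1, ~((A & D & C) -> (~(A <-> B) & D)) = 0, ((C ^ B) -> ~((A & D & C) -> (~(A <-> B) & D))) = 0, so the formula = 1.
Row A=1, B=0, C=1, D=1: (C ^ B) = 1, ~((A & D & C) -> (~(A <-> B) & D)) = 0, ((C ^ B) -> ~((A & D & C) -> (~(A <-> B) & D))) = 0, so the formula = 1.
Row A=0, B=1, C=1, D=1: (C ^ B) = 0, ~((A & D & C) -> (~(A <-> B) & D)) = 0, ((C ^ B) -> ~((A & D & C) -> (~(A <-> B) & D))) = 1, so the formula = 0.
Row A=0, B=1, C=1, D=0: (C ^ B) = 0, ~((A & D & C) -> (~(A <-> B) & D)) = 0, ((C ^ B) -> ~((A & D & C) -> (~(A <-> B) & D))) = 1, so the formula = 0.
Row A=0, B=0, C=0, D=1: (C ^ B) = 0, ~((A & D & C) -> (~(A <-> B) & D)) = 0, ((C ^ B) -> ~((A & D & C) -> (~(A <-> B) & D))) = 1, so the formula = 0.

1, 1, 0, 0, 0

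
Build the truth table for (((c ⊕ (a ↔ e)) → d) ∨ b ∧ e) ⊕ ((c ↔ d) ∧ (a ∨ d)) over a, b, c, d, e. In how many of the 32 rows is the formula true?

16

a  b  c  d  e  |  φ
T  T  T  T  T  |  F
T  T  T  T  F  |  F
T  T  T  F  T  |  T
T  T  T  F  F  |  F
T  T  F  T  T  |  T
T  T  F  T  F  |  T
T  T  F  F  T  |  F
T  T  F  F  F  |  F
T  F  T  T  T  |  F
T  F  T  T  F  |  F
T  F  T  F  T  |  T
T  F  T  F  F  |  F
T  F  F  T  T  |  T
T  F  F  T  F  |  T
T  F  F  F  T  |  T
T  F  F  F  F  |  F
F  T  T  T  T  |  F
F  T  T  T  F  |  F
F  T  T  F  T  |  T
F  T  T  F  F  |  T
F  T  F  T  T  |  T
F  T  F  T  F  |  T
F  T  F  F  T  |  T
F  T  F  F  F  |  F
F  F  T  T  T  |  F
F  F  T  T  F  |  F
F  F  T  F  T  |  F
F  F  T  F  F  |  T
F  F  F  T  T  |  T
F  F  F  T  F  |  T
F  F  F  F  T  |  T
F  F  F  F  F  |  F
The formula is true on 16 of the 32 rows.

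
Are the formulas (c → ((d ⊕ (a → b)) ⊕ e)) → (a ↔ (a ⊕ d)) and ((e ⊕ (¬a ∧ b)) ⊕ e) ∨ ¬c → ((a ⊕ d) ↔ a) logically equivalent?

a  b  c  d  e  |  φ  ψ
1  1  1  1  1  |  0  1
1  1  1  1  0  |  1  1
1  1  1  0  1  |  1  1
1  1  1  0  0  |  1  1
1  1  0  1  1  |  0  0
1  1  0  1  0  |  0  0
1  1  0  0  1  |  1  1
1  1  0  0  0  |  1  1
1  0  1  1  1  |  1  1
1  0  1  1  0  |  0  1
1  0  1  0  1  |  1  1
1  0  1  0  0  |  1  1
1  0  0  1  1  |  0  0
1  0  0  1  0  |  0  0
1  0  0  0  1  |  1  1
1  0  0  0  0  |  1  1
0  1  1  1  1  |  0  0
0  1  1  1  0  |  1  0
0  1  1  0  1  |  1  1
0  1  1  0  0  |  1  1
0  1  0  1  1  |  0  0
0  1  0  1  0  |  0  0
0  1  0  0  1  |  1  1
0  1  0  0  0  |  1  1
0  0  1  1  1  |  0  1
0  0  1  1  0  |  1  1
0  0  1  0  1  |  1  1
0  0  1  0  0  |  1  1
0  0  0  1  1  |  0  0
0  0  0  1  0  |  0  0
0  0  0  0  1  |  1  1
0  0  0  0  0  |  1  1
The columns differ at a=1, b=1, c=1, d=1, e=1 (φ=0, ψ=1), so they are not equivalent.

not equivalent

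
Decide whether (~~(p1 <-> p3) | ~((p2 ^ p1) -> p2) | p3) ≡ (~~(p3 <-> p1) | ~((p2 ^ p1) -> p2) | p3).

p1 | p2 | p3 | φ | ψ
-- | -- | -- | - | -
F  | F  | F  | T | T
F  | F  | T  | T | T
F  | T  | F  | T | T
F  | T  | T  | T | T
T  | F  | F  | T | T
T  | F  | T  | T | T
T  | T  | F  | F | F
T  | T  | T  | T | T
The columns for φ and ψ agree on every row, so they are logically equivalent.

equivalent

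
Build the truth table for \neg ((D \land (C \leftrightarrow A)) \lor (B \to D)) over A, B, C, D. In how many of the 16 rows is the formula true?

A | B | C | D || φ
0 | 0 | 0 | 0 || 0
0 | 0 | 0 | 1 || 0
0 | 0 | 1 | 0 || 0
0 | 0 | 1 | 1 || 0
0 | 1 | 0 | 0 || 1
0 | 1 | 0 | 1 || 0
0 | 1 | 1 | 0 || 1
0 | 1 | 1 | 1 || 0
1 | 0 | 0 | 0 || 0
1 | 0 | 0 | 1 || 0
1 | 0 | 1 | 0 || 0
1 | 0 | 1 | 1 || 0
1 | 1 | 0 | 0 || 1
1 | 1 | 0 | 1 || 0
1 | 1 | 1 | 0 || 1
1 | 1 | 1 | 1 || 0
The formula is true on 4 of the 16 rows.

4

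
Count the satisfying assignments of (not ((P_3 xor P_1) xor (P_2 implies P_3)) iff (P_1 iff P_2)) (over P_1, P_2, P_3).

P_1 | P_2 | P_3 || φ
 T  |  T  |  T  || F
 T  |  T  |  F  || F
 T  |  F  |  T  || T
 T  |  F  |  F  || F
 F  |  T  |  T  || F
 F  |  T  |  F  || F
 F  |  F  |  T  || T
 F  |  F  |  F  || F
The formula is true on 2 of the 8 rows.

2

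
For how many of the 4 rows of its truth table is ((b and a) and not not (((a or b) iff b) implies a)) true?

a | b || (b and a) | (a or b) | ((a or b) iff b) | (((a or b) iff b) implies a) | φ
1 | 1 ||     1     |    1     |        1         |              1               | 1
1 | 0 ||     0     |    1     |        0         |              1               | 0
0 | 1 ||     0     |    1     |        1         |              0               | 0
0 | 0 ||     0     |    0     |        1         |              0               | 0
The formula is true on 1 of the 4 rows.

1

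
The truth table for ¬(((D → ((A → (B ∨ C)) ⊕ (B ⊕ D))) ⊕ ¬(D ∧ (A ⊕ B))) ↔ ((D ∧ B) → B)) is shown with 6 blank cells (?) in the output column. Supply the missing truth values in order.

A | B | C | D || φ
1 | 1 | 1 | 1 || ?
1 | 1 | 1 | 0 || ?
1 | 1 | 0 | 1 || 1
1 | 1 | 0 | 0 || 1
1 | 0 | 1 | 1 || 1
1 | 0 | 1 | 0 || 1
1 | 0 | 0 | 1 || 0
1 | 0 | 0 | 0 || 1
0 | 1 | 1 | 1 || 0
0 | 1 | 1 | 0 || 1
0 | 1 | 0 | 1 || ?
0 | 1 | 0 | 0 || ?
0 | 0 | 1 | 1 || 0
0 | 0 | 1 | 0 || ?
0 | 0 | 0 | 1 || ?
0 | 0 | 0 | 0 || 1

Row A=1, B=1, C=1, D=1: ((D → ((A → (B ∨ C)) ⊕ (B ⊕ D))) ⊕ ¬(D ∧ (A ⊕ B))) = 0, ((D ∧ B) → B) = 1, (((D → ((A → (B ∨ C)) ⊕ (B ⊕ D))) ⊕ ¬(D ∧ (A ⊕ B))) ↔ ((D ∧ B) → B)) = 0, so the formula = 1.
Row A=1, B=1, C=1, D=0: ((D → ((A → (B ∨ C)) ⊕ (B ⊕ D))) ⊕ ¬(D ∧ (A ⊕ B))) = 0, ((D ∧ B) → B) = 1, (((D → ((A → (B ∨ C)) ⊕ (B ⊕ D))) ⊕ ¬(D ∧ (A ⊕ B))) ↔ ((D ∧ B) → B)) = 0, so the formula = 1.
Row A=0, B=1, C=0, D=1: ((D → ((A → (B ∨ C)) ⊕ (B ⊕ D))) ⊕ ¬(D ∧ (A ⊕ B))) = 1, ((D ∧ B) → B) = 1, (((D → ((A → (B ∨ C)) ⊕ (B ⊕ D))) ⊕ ¬(D ∧ (A ⊕ B))) ↔ ((D ∧ B) → B)) = 1, so the formula = 0.
Row A=0, B=1, C=0, D=0: ((D → ((A → (B ∨ C)) ⊕ (B ⊕ D))) ⊕ ¬(D ∧ (A ⊕ B))) = 0, ((D ∧ B) → B) = 1, (((D → ((A → (B ∨ C)) ⊕ (B ⊕ D))) ⊕ ¬(D ∧ (A ⊕ B))) ↔ ((D ∧ B) → B)) = 0, so the formula = 1.
Row A=0, B=0, C=1, D=0: ((D → ((A → (B ∨ C)) ⊕ (B ⊕ D))) ⊕ ¬(D ∧ (A ⊕ B))) = 0, ((D ∧ B) → B) = 1, (((D → ((A → (B ∨ C)) ⊕ (B ⊕ D))) ⊕ ¬(D ∧ (A ⊕ B))) ↔ ((D ∧ B) → B)) = 0, so the formula = 1.
Row A=0, B=0, C=0, D=1: ((D → ((A → (B ∨ C)) ⊕ (B ⊕ D))) ⊕ ¬(D ∧ (A ⊕ B))) = 1, ((D ∧ B) → B) = 1, (((D → ((A → (B ∨ C)) ⊕ (B ⊕ D))) ⊕ ¬(D ∧ (A ⊕ B))) ↔ ((D ∧ B) → B)) = 1, so the formula = 0.

1, 1, 0, 1, 1, 0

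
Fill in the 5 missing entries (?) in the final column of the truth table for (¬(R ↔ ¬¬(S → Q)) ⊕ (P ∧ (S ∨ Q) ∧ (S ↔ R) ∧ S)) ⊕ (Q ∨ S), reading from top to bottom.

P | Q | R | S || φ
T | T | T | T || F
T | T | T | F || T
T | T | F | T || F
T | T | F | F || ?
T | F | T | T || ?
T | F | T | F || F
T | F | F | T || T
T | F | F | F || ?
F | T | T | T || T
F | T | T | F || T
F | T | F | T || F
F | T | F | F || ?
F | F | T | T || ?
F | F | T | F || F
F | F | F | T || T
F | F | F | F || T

Row P=T, Q=T, R=F, S=F: (¬(R ↔ ¬¬(S → Q)) ⊕ (P ∧ (S ∨ Q) ∧ (S ↔ R) ∧ S)) = T, (Q ∨ S) = T, so the formula = F.
Row P=T, Q=F, R=T, S=T: (¬(R ↔ ¬¬(S → Q)) ⊕ (P ∧ (S ∨ Q) ∧ (S ↔ R) ∧ S)) = F, (Q ∨ S) = T, so the formula = T.
Row P=T, Q=F, R=F, S=F: (¬(R ↔ ¬¬(S → Q)) ⊕ (P ∧ (S ∨ Q) ∧ (S ↔ R) ∧ S)) = T, (Q ∨ S) = F, so the formula = T.
Row P=F, Q=T, R=F, S=F: (¬(R ↔ ¬¬(S → Q)) ⊕ (P ∧ (S ∨ Q) ∧ (S ↔ R) ∧ S)) = T, (Q ∨ S) = T, so the formula = F.
Row P=F, Q=F, R=T, S=T: (¬(R ↔ ¬¬(S → Q)) ⊕ (P ∧ (S ∨ Q) ∧ (S ↔ R) ∧ S)) = T, (Q ∨ S) = T, so the formula = F.

F, T, T, F, F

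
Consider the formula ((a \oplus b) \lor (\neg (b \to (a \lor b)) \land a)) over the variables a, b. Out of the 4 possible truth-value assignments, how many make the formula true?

  a      b    |  (a \oplus b)  (a \lor b)  (b \to (a \lor b))  \neg (b \to (a \lor b))    φ  
 True   True  |     False         True            True                  False           False
 True  False  |      True         True            True                  False            True
False   True  |      True         True            True                  False            True
False  False  |     False        False            True                  False           False
The formula is true on 2 of the 4 rows.

2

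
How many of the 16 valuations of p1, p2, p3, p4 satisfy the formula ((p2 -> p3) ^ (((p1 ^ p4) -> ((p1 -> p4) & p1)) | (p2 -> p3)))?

2

p1 | p2 | p3 | p4 | (p2 -> p3) | (p1 ^ p4) | (p1 -> p4) | ((p1 -> p4) & p1) | φ
-- | -- | -- | -- | ---------- | --------- | ---------- | ----------------- | -
0  | 0  | 0  | 0  |     1      |     0     |     1      |         0         | 0
0  | 0  | 0  | 1  |     1      |     1     |     1      |         0         | 0
0  | 0  | 1  | 0  |     1      |     0     |     1      |         0         | 0
0  | 0  | 1  | 1  |     1      |     1     |     1      |         0         | 0
0  | 1  | 0  | 0  |     0      |     0     |     1      |         0         | 1
0  | 1  | 0  | 1  |     0      |     1     |     1      |         0         | 0
0  | 1  | 1  | 0  |     1      |     0     |     1      |         0         | 0
0  | 1  | 1  | 1  |     1      |     1     |     1      |         0         | 0
1  | 0  | 0  | 0  |     1      |     1     |     0      |         0         | 0
1  | 0  | 0  | 1  |     1      |     0     |     1      |         1         | 0
1  | 0  | 1  | 0  |     1      |     1     |     0      |         0         | 0
1  | 0  | 1  | 1  |     1      |     0     |     1      |         1         | 0
1  | 1  | 0  | 0  |     0      |     1     |     0      |         0         | 0
1  | 1  | 0  | 1  |     0      |     0     |     1      |         1         | 1
1  | 1  | 1  | 0  |     1      |     1     |     0      |         0         | 0
1  | 1  | 1  | 1  |     1      |     0     |     1      |         1         | 0
The formula is true on 2 of the 16 rows.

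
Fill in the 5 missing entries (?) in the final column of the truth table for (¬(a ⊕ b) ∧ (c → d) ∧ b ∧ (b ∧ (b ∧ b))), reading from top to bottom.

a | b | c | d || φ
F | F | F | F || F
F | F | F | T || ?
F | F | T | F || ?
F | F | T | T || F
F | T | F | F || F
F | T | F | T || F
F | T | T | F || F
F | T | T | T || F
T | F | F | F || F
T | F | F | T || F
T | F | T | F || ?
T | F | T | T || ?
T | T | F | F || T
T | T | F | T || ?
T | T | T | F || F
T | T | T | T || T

Row a=F, b=F, c=F, d=T: ¬(a ⊕ b) = T, (c → d) = T, (b ∧ (b ∧ b)) = F, so the formula = F.
Row a=F, b=F, c=T, d=F: ¬(a ⊕ b) = T, (c → d) = F, (b ∧ (b ∧ b)) = F, so the formula = F.
Row a=T, b=F, c=T, d=F: ¬(a ⊕ b) = F, (c → d) = F, (b ∧ (b ∧ b)) = F, so the formula = F.
Row a=T, b=F, c=T, d=T: ¬(a ⊕ b) = F, (c → d) = T, (b ∧ (b ∧ b)) = F, so the formula = F.
Row a=T, b=T, c=F, d=T: ¬(a ⊕ b) = T, (c → d) = T, (b ∧ (b ∧ b)) = T, so the formula = T.

F, F, F, F, T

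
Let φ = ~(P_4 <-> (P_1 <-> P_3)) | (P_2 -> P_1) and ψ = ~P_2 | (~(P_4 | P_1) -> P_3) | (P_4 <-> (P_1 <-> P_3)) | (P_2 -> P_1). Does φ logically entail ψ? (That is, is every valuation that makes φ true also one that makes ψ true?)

no

P_1 | P_2 | P_3 | P_4 | φ | ψ
--- | --- | --- | --- | - | -
 1  |  1  |  1  |  1  | 1 | 1
 1  |  1  |  1  |  0  | 1 | 1
 1  |  1  |  0  |  1  | 1 | 1
 1  |  1  |  0  |  0  | 1 | 1
 1  |  0  |  1  |  1  | 1 | 1
 1  |  0  |  1  |  0  | 1 | 1
 1  |  0  |  0  |  1  | 1 | 1
 1  |  0  |  0  |  0  | 1 | 1
 0  |  1  |  1  |  1  | 1 | 1
 0  |  1  |  1  |  0  | 0 | 1
 0  |  1  |  0  |  1  | 0 | 1
 0  |  1  |  0  |  0  | 1 | 0
 0  |  0  |  1  |  1  | 1 | 1
 0  |  0  |  1  |  0  | 1 | 1
 0  |  0  |  0  |  1  | 1 | 1
 0  |  0  |  0  |  0  | 1 | 1
At P_1=0, P_2=1, P_3=0, P_4=0 we have φ true but ψ false, so φ does not entail ψ.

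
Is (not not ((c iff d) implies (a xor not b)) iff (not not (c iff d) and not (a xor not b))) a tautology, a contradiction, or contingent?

contradiction

  a   |   b   |   c   |   d   | (c iff d) | not b | (a xor not b) | not (c iff d) | not not (c iff d) | not (a xor not b) |   φ  
----- | ----- | ----- | ----- | --------- | ----- | ------------- | ------------- | ----------------- | ----------------- | -----
 True |  True |  True |  True |    True   | False |      True     |     False     |        True       |       False       | False
 True |  True |  True | False |   False   | False |      True     |      True     |       False       |       False       | False
 True |  True | False |  True |   False   | False |      True     |      True     |       False       |       False       | False
 True |  True | False | False |    True   | False |      True     |     False     |        True       |       False       | False
 True | False |  True |  True |    True   |  True |     False     |     False     |        True       |        True       | False
 True | False |  True | False |   False   |  True |     False     |      True     |       False       |        True       | False
 True | False | False |  True |   False   |  True |     False     |      True     |       False       |        True       | False
 True | False | False | False |    True   |  True |     False     |     False     |        True       |        True       | False
False |  True |  True |  True |    True   | False |     False     |     False     |        True       |        True       | False
False |  True |  True | False |   False   | False |     False     |      True     |       False       |        True       | False
False |  True | False |  True |   False   | False |     False     |      True     |       False       |        True       | False
False |  True | False | False |    True   | False |     False     |     False     |        True       |        True       | False
False | False |  True |  True |    True   |  True |      True     |     False     |        True       |       False       | False
False | False |  True | False |   False   |  True |      True     |      True     |       False       |       False       | False
False | False | False |  True |   False   |  True |      True     |      True     |       False       |       False       | False
False | False | False | False |    True   |  True |      True     |     False     |        True       |       False       | False
Every row is False, so the formula is a contradiction.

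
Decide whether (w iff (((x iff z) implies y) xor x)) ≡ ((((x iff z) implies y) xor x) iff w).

x | y | z | w | φ | ψ
- | - | - | - | - | -
F | F | F | F | T | T
F | F | F | T | F | F
F | F | T | F | F | F
F | F | T | T | T | T
F | T | F | F | F | F
F | T | F | T | T | T
F | T | T | F | F | F
F | T | T | T | T | T
T | F | F | F | T | T
T | F | F | T | F | F
T | F | T | F | F | F
T | F | T | T | T | T
T | T | F | F | T | T
T | T | F | T | F | F
T | T | T | F | T | T
T | T | T | T | F | F
The columns for φ and ψ agree on every row, so they are logically equivalent.

equivalent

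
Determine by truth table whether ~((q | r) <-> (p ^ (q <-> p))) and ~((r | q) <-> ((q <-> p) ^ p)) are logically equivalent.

p | q | r | φ | ψ
- | - | - | - | -
0 | 0 | 0 | 1 | 1
0 | 0 | 1 | 0 | 0
0 | 1 | 0 | 1 | 1
0 | 1 | 1 | 1 | 1
1 | 0 | 0 | 1 | 1
1 | 0 | 1 | 0 | 0
1 | 1 | 0 | 1 | 1
1 | 1 | 1 | 1 | 1
The columns for φ and ψ agree on every row, so they are logically equivalent.

equivalent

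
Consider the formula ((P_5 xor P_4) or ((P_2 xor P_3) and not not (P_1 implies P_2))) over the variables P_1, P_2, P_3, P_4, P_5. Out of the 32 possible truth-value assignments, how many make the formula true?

P_1 | P_2 | P_3 | P_4 | P_5 || φ
 0  |  0  |  0  |  0  |  0  || 0
 0  |  0  |  0  |  0  |  1  || 1
 0  |  0  |  0  |  1  |  0  || 1
 0  |  0  |  0  |  1  |  1  || 0
 0  |  0  |  1  |  0  |  0  || 1
 0  |  0  |  1  |  0  |  1  || 1
 0  |  0  |  1  |  1  |  0  || 1
 0  |  0  |  1  |  1  |  1  || 1
 0  |  1  |  0  |  0  |  0  || 1
 0  |  1  |  0  |  0  |  1  || 1
 0  |  1  |  0  |  1  |  0  || 1
 0  |  1  |  0  |  1  |  1  || 1
 0  |  1  |  1  |  0  |  0  || 0
 0  |  1  |  1  |  0  |  1  || 1
 0  |  1  |  1  |  1  |  0  || 1
 0  |  1  |  1  |  1  |  1  || 0
 1  |  0  |  0  |  0  |  0  || 0
 1  |  0  |  0  |  0  |  1  || 1
 1  |  0  |  0  |  1  |  0  || 1
 1  |  0  |  0  |  1  |  1  || 0
 1  |  0  |  1  |  0  |  0  || 0
 1  |  0  |  1  |  0  |  1  || 1
 1  |  0  |  1  |  1  |  0  || 1
 1  |  0  |  1  |  1  |  1  || 0
 1  |  1  |  0  |  0  |  0  || 1
 1  |  1  |  0  |  0  |  1  || 1
 1  |  1  |  0  |  1  |  0  || 1
 1  |  1  |  0  |  1  |  1  || 1
 1  |  1  |  1  |  0  |  0  || 0
 1  |  1  |  1  |  0  |  1  || 1
 1  |  1  |  1  |  1  |  0  || 1
 1  |  1  |  1  |  1  |  1  || 0
The formula is true on 22 of the 32 rows.

22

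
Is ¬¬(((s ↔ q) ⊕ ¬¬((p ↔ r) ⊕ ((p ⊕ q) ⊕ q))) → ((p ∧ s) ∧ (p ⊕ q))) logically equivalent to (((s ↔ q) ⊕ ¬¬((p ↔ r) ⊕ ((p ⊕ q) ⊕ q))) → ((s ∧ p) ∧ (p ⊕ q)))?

p | q | r | s || φ | ψ
T | T | T | T || F | F
T | T | T | F || T | T
T | T | F | T || T | T
T | T | F | F || F | F
T | F | T | T || T | T
T | F | T | F || F | F
T | F | F | T || T | T
T | F | F | F || T | T
F | T | T | T || F | F
F | T | T | F || T | T
F | T | F | T || T | T
F | T | F | F || F | F
F | F | T | T || T | T
F | F | T | F || F | F
F | F | F | T || F | F
F | F | F | F || T | T
The columns for φ and ψ agree on every row, so they are logically equivalent.

equivalent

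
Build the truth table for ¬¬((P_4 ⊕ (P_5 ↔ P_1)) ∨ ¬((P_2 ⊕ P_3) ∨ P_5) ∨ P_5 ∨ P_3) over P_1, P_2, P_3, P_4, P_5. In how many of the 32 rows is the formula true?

30

P_1  P_2  P_3  P_4  P_5  |  φ
 F    F    F    F    F   |  T
 F    F    F    F    T   |  T
 F    F    F    T    F   |  T
 F    F    F    T    T   |  T
 F    F    T    F    F   |  T
 F    F    T    F    T   |  T
 F    F    T    T    F   |  T
 F    F    T    T    T   |  T
 F    T    F    F    F   |  T
 F    T    F    F    T   |  T
 F    T    F    T    F   |  F
 F    T    F    T    T   |  T
 F    T    T    F    F   |  T
 F    T    T    F    T   |  T
 F    T    T    T    F   |  T
 F    T    T    T    T   |  T
 T    F    F    F    F   |  T
 T    F    F    F    T   |  T
 T    F    F    T    F   |  T
 T    F    F    T    T   |  T
 T    F    T    F    F   |  T
 T    F    T    F    T   |  T
 T    F    T    T    F   |  T
 T    F    T    T    T   |  T
 T    T    F    F    F   |  F
 T    T    F    F    T   |  T
 T    T    F    T    F   |  T
 T    T    F    T    T   |  T
 T    T    T    F    F   |  T
 T    T    T    F    T   |  T
 T    T    T    T    F   |  T
 T    T    T    T    T   |  T
The formula is true on 30 of the 32 rows.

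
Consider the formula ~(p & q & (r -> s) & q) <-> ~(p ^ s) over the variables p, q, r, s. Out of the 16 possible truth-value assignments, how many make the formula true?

p | q | r | s || (p & q) | (r -> s) | ((p & q) & (r -> s) & q) | ~((p & q) & (r -> s) & q) | (p ^ s) | ~(p ^ s) | φ
0 | 0 | 0 | 0 ||    0    |    1     |            0             |             1             |    0    |    1     | 1
0 | 0 | 0 | 1 ||    0    |    1     |            0             |             1             |    1    |    0     | 0
0 | 0 | 1 | 0 ||    0    |    0     |            0             |             1             |    0    |    1     | 1
0 | 0 | 1 | 1 ||    0    |    1     |            0             |             1             |    1    |    0     | 0
0 | 1 | 0 | 0 ||    0    |    1     |            0             |             1             |    0    |    1     | 1
0 | 1 | 0 | 1 ||    0    |    1     |            0             |             1             |    1    |    0     | 0
0 | 1 | 1 | 0 ||    0    |    0     |            0             |             1             |    0    |    1     | 1
0 | 1 | 1 | 1 ||    0    |    1     |            0             |             1             |    1    |    0     | 0
1 | 0 | 0 | 0 ||    0    |    1     |            0             |             1             |    1    |    0     | 0
1 | 0 | 0 | 1 ||    0    |    1     |            0             |             1             |    0    |    1     | 1
1 | 0 | 1 | 0 ||    0    |    0     |            0             |             1             |    1    |    0     | 0
1 | 0 | 1 | 1 ||    0    |    1     |            0             |             1             |    0    |    1     | 1
1 | 1 | 0 | 0 ||    1    |    1     |            1             |             0             |    1    |    0     | 1
1 | 1 | 0 | 1 ||    1    |    1     |            1             |             0             |    0    |    1     | 0
1 | 1 | 1 | 0 ||    1    |    0     |            0             |             1             |    1    |    0     | 0
1 | 1 | 1 | 1 ||    1    |    1     |            1             |             0             |    0    |    1     | 0
The formula is true on 7 of the 16 rows.

7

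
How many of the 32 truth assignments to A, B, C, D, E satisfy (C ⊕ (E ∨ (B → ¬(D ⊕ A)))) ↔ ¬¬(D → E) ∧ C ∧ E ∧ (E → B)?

  A   |   B   |   C   |   D   |   E   |   φ  
----- | ----- | ----- | ----- | ----- | -----
False | False | False | False | False | False
False | False | False | False |  True | False
False | False | False |  True | False | False
False | False | False |  True |  True | False
False | False |  True | False | False |  True
False | False |  True | False |  True |  True
False | False |  True |  True | False |  True
False | False |  True |  True |  True |  True
False |  True | False | False | False | False
False |  True | False | False |  True | False
False |  True | False |  True | False |  True
False |  True | False |  True |  True | False
False |  True |  True | False | False |  True
False |  True |  True | False |  True | False
False |  True |  True |  True | False | False
False |  True |  True |  True |  True | False
 True | False | False | False | False | False
 True | False | False | False |  True | False
 True | False | False |  True | False | False
 True | False | False |  True |  True | False
 True | False |  True | False | False |  True
 True | False |  True | False |  True |  True
 True | False |  True |  True | False |  True
 True | False |  True |  True |  True |  True
 True |  True | False | False | False |  True
 True |  True | False | False |  True | False
 True |  True | False |  True | False | False
 True |  True | False |  True |  True | False
 True |  True |  True | False | False | False
 True |  True |  True | False |  True | False
 True |  True |  True |  True | False |  True
 True |  True |  True |  True |  True | False
The formula is true on 12 of the 32 rows.

12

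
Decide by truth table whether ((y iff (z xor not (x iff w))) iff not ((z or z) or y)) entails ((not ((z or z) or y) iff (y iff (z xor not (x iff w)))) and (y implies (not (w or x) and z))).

x | y | z | w || φ | ψ
F | F | F | F || T | T
F | F | F | T || F | F
F | F | T | F || T | T
F | F | T | T || F | F
F | T | F | F || T | F
F | T | F | T || F | F
F | T | T | F || F | F
F | T | T | T || T | F
T | F | F | F || F | F
T | F | F | T || T | T
T | F | T | F || F | F
T | F | T | T || T | T
T | T | F | F || F | F
T | T | F | T || T | F
T | T | T | F || T | F
T | T | T | T || F | F
At x=F, y=T, z=F, w=F we have φ true but ψ false, so φ does not entail ψ.

no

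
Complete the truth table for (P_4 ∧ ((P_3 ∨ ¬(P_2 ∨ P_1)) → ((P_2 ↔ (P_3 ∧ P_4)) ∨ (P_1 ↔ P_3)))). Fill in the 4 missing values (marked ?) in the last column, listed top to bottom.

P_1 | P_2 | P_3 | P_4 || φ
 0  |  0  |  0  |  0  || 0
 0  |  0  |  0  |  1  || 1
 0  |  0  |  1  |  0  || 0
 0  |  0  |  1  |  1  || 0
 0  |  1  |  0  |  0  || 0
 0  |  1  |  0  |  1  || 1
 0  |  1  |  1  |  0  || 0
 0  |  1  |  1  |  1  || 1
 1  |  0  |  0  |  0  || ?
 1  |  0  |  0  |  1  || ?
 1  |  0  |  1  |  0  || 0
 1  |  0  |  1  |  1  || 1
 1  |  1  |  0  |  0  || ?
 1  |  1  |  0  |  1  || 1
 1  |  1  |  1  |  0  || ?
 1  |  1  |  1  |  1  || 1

Row P_1=1, P_2=0, P_3=0, P_4=0: ((P_3 ∨ ¬(P_2 ∨ P_1)) → ((P_2 ↔ (P_3 ∧ P_4)) ∨ (P_1 ↔ P_3))) = 1, so the formula = 0.
Row P_1=1, P_2=0, P_3=0, P_4=1: ((P_3 ∨ ¬(P_2 ∨ P_1)) → ((P_2 ↔ (P_3 ∧ P_4)) ∨ (P_1 ↔ P_3))) = 1, so the formula = 1.
Row P_1=1, P_2=1, P_3=0, P_4=0: ((P_3 ∨ ¬(P_2 ∨ P_1)) → ((P_2 ↔ (P_3 ∧ P_4)) ∨ (P_1 ↔ P_3))) = 1, so the formula = 0.
Row P_1=1, P_2=1, P_3=1, P_4=0: ((P_3 ∨ ¬(P_2 ∨ P_1)) → ((P_2 ↔ (P_3 ∧ P_4)) ∨ (P_1 ↔ P_3))) = 1, so the formula = 0.

0, 1, 0, 0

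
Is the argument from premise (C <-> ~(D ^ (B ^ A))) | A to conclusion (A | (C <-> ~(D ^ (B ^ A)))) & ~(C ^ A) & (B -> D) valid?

A  B  C  D  |  φ  ψ
0  0  0  0  |  0  0
0  0  0  1  |  1  1
0  0  1  0  |  1  0
0  0  1  1  |  0  0
0  1  0  0  |  1  0
0  1  0  1  |  0  0
0  1  1  0  |  0  0
0  1  1  1  |  1  0
1  0  0  0  |  1  0
1  0  0  1  |  1  0
1  0  1  0  |  1  1
1  0  1  1  |  1  1
1  1  0  0  |  1  0
1  1  0  1  |  1  0
1  1  1  0  |  1  0
1  1  1  1  |  1  1
At A=0, B=0, C=1, D=0 we have φ true but ψ false, so φ does not entail ψ.

no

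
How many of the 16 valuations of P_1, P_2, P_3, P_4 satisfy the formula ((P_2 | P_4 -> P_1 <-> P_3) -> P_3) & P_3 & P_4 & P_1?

P_1  P_2  P_3  P_4     (P_2 | P_4)  ((P_2 | P_4) -> P_1)  φ
 F    F    F    F           F                T            F
 F    F    F    T           T                F            F
 F    F    T    F           F                T            F
 F    F    T    T           T                F            F
 F    T    F    F           T                F            F
 F    T    F    T           T                F            F
 F    T    T    F           T                F            F
 F    T    T    T           T                F            F
 T    F    F    F           F                T            F
 T    F    F    T           T                T            F
 T    F    T    F           F                T            F
 T    F    T    T           T                T            T
 T    T    F    F           T                T            F
 T    T    F    T           T                T            F
 T    T    T    F           T                T            F
 T    T    T    T           T                T            T
The formula is true on 2 of the 16 rows.

2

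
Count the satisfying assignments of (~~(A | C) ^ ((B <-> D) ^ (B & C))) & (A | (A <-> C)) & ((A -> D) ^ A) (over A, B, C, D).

3

A  B  C  D  |  φ
F  F  F  F  |  T
F  F  F  T  |  F
F  F  T  F  |  F
F  F  T  T  |  F
F  T  F  F  |  F
F  T  F  T  |  T
F  T  T  F  |  F
F  T  T  T  |  F
T  F  F  F  |  F
T  F  F  T  |  F
T  F  T  F  |  F
T  F  T  T  |  F
T  T  F  F  |  T
T  T  F  T  |  F
T  T  T  F  |  F
T  T  T  T  |  F
The formula is true on 3 of the 16 rows.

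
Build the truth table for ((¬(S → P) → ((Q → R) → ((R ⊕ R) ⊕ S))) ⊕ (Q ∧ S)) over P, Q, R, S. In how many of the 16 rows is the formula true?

P | Q | R | S || (S → P) | ¬(S → P) | (Q → R) | (R ⊕ R) | ((R ⊕ R) ⊕ S) | ((Q → R) → ((R ⊕ R) ⊕ S)) | (Q ∧ S) | φ
T | T | T | T ||    T    |    F     |    T    |    F    |       T       |             T             |    T    | F
T | T | T | F ||    T    |    F     |    T    |    F    |       F       |             F             |    F    | T
T | T | F | T ||    T    |    F     |    F    |    F    |       T       |             T             |    T    | F
T | T | F | F ||    T    |    F     |    F    |    F    |       F       |             T             |    F    | T
T | F | T | T ||    T    |    F     |    T    |    F    |       T       |             T             |    F    | T
T | F | T | F ||    T    |    F     |    T    |    F    |       F       |             F             |    F    | T
T | F | F | T ||    T    |    F     |    T    |    F    |       T       |             T             |    F    | T
T | F | F | F ||    T    |    F     |    T    |    F    |       F       |             F             |    F    | T
F | T | T | T ||    F    |    T     |    T    |    F    |       T       |             T             |    T    | F
F | T | T | F ||    T    |    F     |    T    |    F    |       F       |             F             |    F    | T
F | T | F | T ||    F    |    T     |    F    |    F    |       T       |             T             |    T    | F
F | T | F | F ||    T    |    F     |    F    |    F    |       F       |             T             |    F    | T
F | F | T | T ||    F    |    T     |    T    |    F    |       T       |             T             |    F    | T
F | F | T | F ||    T    |    F     |    T    |    F    |       F       |             F             |    F    | T
F | F | F | T ||    F    |    T     |    T    |    F    |       T       |             T             |    F    | T
F | F | F | F ||    T    |    F     |    T    |    F    |       F       |             F             |    F    | T
The formula is true on 12 of the 16 rows.

12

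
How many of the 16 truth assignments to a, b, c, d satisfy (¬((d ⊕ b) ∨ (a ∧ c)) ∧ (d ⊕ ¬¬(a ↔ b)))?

4

a | b | c | d || φ
T | T | T | T || F
T | T | T | F || F
T | T | F | T || F
T | T | F | F || F
T | F | T | T || F
T | F | T | F || F
T | F | F | T || F
T | F | F | F || F
F | T | T | T || T
F | T | T | F || F
F | T | F | T || T
F | T | F | F || F
F | F | T | T || F
F | F | T | F || T
F | F | F | T || F
F | F | F | F || T
The formula is true on 4 of the 16 rows.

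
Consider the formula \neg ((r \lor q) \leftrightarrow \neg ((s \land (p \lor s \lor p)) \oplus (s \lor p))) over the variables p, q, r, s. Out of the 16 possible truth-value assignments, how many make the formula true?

6

  p   |   q   |   r   |   s   |   φ  
----- | ----- | ----- | ----- | -----
 True |  True |  True |  True | False
 True |  True |  True | False |  True
 True |  True | False |  True | False
 True |  True | False | False |  True
 True | False |  True |  True | False
 True | False |  True | False |  True
 True | False | False |  True |  True
 True | False | False | False | False
False |  True |  True |  True | False
False |  True |  True | False | False
False |  True | False |  True | False
False |  True | False | False | False
False | False |  True |  True | False
False | False |  True | False | False
False | False | False |  True |  True
False | False | False | False |  True
The formula is true on 6 of the 16 rows.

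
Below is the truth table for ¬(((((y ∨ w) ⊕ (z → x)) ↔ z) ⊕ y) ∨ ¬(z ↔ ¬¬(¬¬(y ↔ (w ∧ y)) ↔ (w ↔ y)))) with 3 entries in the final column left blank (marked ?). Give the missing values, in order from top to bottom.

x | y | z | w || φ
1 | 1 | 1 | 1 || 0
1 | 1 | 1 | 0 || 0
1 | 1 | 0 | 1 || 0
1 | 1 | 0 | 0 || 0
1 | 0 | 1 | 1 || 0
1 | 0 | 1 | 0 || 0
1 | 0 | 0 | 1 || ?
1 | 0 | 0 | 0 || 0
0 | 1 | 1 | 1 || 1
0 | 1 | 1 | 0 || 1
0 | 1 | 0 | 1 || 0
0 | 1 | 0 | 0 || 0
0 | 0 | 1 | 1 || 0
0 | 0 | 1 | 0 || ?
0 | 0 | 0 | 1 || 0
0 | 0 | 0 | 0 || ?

Row x=1, y=0, z=0, w=1: ((((y ∨ w) ⊕ (z → x)) ↔ z) ⊕ y) = 1, ¬(z ↔ ¬¬(¬¬(y ↔ (w ∧ y)) ↔ (w ↔ y))) = 0, (((((y ∨ w) ⊕ (z → x)) ↔ z) ⊕ y) ∨ ¬(z ↔ ¬¬(¬¬(y ↔ (w ∧ y)) ↔ (w ↔ y)))) = 1, so the formula = 0.
Row x=0, y=0, z=1, w=0: ((((y ∨ w) ⊕ (z → x)) ↔ z) ⊕ y) = 0, ¬(z ↔ ¬¬(¬¬(y ↔ (w ∧ y)) ↔ (w ↔ y))) = 0, (((((y ∨ w) ⊕ (z → x)) ↔ z) ⊕ y) ∨ ¬(z ↔ ¬¬(¬¬(y ↔ (w ∧ y)) ↔ (w ↔ y)))) = 0, so the formula = 1.
Row x=0, y=0, z=0, w=0: ((((y ∨ w) ⊕ (z → x)) ↔ z) ⊕ y) = 0, ¬(z ↔ ¬¬(¬¬(y ↔ (w ∧ y)) ↔ (w ↔ y))) = 1, (((((y ∨ w) ⊕ (z → x)) ↔ z) ⊕ y) ∨ ¬(z ↔ ¬¬(¬¬(y ↔ (w ∧ y)) ↔ (w ↔ y)))) = 1, so the formula = 0.

0, 1, 0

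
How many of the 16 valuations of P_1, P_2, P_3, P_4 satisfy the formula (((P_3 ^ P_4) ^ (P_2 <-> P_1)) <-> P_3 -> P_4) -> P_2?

P_1 | P_2 | P_3 | P_4 | φ
--- | --- | --- | --- | -
 T  |  T  |  T  |  T  | T
 T  |  T  |  T  |  F  | T
 T  |  T  |  F  |  T  | T
 T  |  T  |  F  |  F  | T
 T  |  F  |  T  |  T  | T
 T  |  F  |  T  |  F  | T
 T  |  F  |  F  |  T  | F
 T  |  F  |  F  |  F  | T
 F  |  T  |  T  |  T  | T
 F  |  T  |  T  |  F  | T
 F  |  T  |  F  |  T  | T
 F  |  T  |  F  |  F  | T
 F  |  F  |  T  |  T  | F
 F  |  F  |  T  |  F  | F
 F  |  F  |  F  |  T  | T
 F  |  F  |  F  |  F  | F
The formula is true on 12 of the 16 rows.

12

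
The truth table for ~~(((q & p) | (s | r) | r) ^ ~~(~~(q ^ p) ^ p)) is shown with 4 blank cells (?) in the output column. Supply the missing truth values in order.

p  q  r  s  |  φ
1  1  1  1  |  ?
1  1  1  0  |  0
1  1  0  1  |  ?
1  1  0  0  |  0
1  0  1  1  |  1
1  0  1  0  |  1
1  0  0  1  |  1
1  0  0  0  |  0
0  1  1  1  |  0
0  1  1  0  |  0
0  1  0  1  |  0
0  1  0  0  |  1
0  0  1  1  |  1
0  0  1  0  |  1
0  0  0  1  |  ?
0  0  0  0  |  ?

0, 0, 1, 0

Row p=1, q=1, r=1, s=1: (((q & p) | (s | r) | r) ^ ~~(~~(q ^ p) ^ p)) = 0, ~(((q & p) | (s | r) | r) ^ ~~(~~(q ^ p) ^ p)) = 1, so the formula = 0.
Row p=1, q=1, r=0, s=1: (((q & p) | (s | r) | r) ^ ~~(~~(q ^ p) ^ p)) = 0, ~(((q & p) | (s | r) | r) ^ ~~(~~(q ^ p) ^ p)) = 1, so the formula = 0.
Row p=0, q=0, r=0, s=1: (((q & p) | (s | r) | r) ^ ~~(~~(q ^ p) ^ p)) = 1, ~(((q & p) | (s | r) | r) ^ ~~(~~(q ^ p) ^ p)) = 0, so the formula = 1.
Row p=0, q=0, r=0, s=0: (((q & p) | (s | r) | r) ^ ~~(~~(q ^ p) ^ p)) = 0, ~(((q & p) | (s | r) | r) ^ ~~(~~(q ^ p) ^ p)) = 1, so the formula = 0.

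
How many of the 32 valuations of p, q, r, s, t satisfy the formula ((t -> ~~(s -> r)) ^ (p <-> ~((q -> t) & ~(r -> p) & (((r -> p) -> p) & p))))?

16

p | q | r | s | t | φ
- | - | - | - | - | -
T | T | T | T | T | F
T | T | T | T | F | F
T | T | T | F | T | F
T | T | T | F | F | F
T | T | F | T | T | T
T | T | F | T | F | F
T | T | F | F | T | F
T | T | F | F | F | F
T | F | T | T | T | F
T | F | T | T | F | F
T | F | T | F | T | F
T | F | T | F | F | F
T | F | F | T | T | T
T | F | F | T | F | F
T | F | F | F | T | F
T | F | F | F | F | F
F | T | T | T | T | T
F | T | T | T | F | T
F | T | T | F | T | T
F | T | T | F | F | T
F | T | F | T | T | F
F | T | F | T | F | T
F | T | F | F | T | T
F | T | F | F | F | T
F | F | T | T | T | T
F | F | T | T | F | T
F | F | T | F | T | T
F | F | T | F | F | T
F | F | F | T | T | F
F | F | F | T | F | T
F | F | F | F | T | T
F | F | F | F | F | T
The formula is true on 16 of the 32 rows.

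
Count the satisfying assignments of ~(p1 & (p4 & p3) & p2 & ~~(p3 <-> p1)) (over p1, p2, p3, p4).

p1 | p2 | p3 | p4 | φ
-- | -- | -- | -- | -
0  | 0  | 0  | 0  | 1
0  | 0  | 0  | 1  | 1
0  | 0  | 1  | 0  | 1
0  | 0  | 1  | 1  | 1
0  | 1  | 0  | 0  | 1
0  | 1  | 0  | 1  | 1
0  | 1  | 1  | 0  | 1
0  | 1  | 1  | 1  | 1
1  | 0  | 0  | 0  | 1
1  | 0  | 0  | 1  | 1
1  | 0  | 1  | 0  | 1
1  | 0  | 1  | 1  | 1
1  | 1  | 0  | 0  | 1
1  | 1  | 0  | 1  | 1
1  | 1  | 1  | 0  | 1
1  | 1  | 1  | 1  | 0
The formula is true on 15 of the 16 rows.

15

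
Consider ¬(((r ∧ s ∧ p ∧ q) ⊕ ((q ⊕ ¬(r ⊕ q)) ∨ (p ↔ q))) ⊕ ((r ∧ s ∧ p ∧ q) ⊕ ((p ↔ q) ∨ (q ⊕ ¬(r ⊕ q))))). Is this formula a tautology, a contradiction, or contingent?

p | q | r | s || φ
F | F | F | F || T
F | F | F | T || T
F | F | T | F || T
F | F | T | T || T
F | T | F | F || T
F | T | F | T || T
F | T | T | F || T
F | T | T | T || T
T | F | F | F || T
T | F | F | T || T
T | F | T | F || T
T | F | T | T || T
T | T | F | F || T
T | T | F | T || T
T | T | T | F || T
T | T | T | T || T
Every row is T, so the formula is a tautology.

tautology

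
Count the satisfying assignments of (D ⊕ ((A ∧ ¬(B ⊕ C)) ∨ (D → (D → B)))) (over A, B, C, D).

11

A  B  C  D  |  (B ⊕ C)  ¬(B ⊕ C)  (A ∧ ¬(B ⊕ C))  (D → B)  (D → (D → B))  φ
T  T  T  T  |     F        T            T            T           T        F
T  T  T  F  |     F        T            T            T           T        T
T  T  F  T  |     T        F            F            T           T        F
T  T  F  F  |     T        F            F            T           T        T
T  F  T  T  |     T        F            F            F           F        T
T  F  T  F  |     T        F            F            T           T        T
T  F  F  T  |     F        T            T            F           F        F
T  F  F  F  |     F        T            T            T           T        T
F  T  T  T  |     F        T            F            T           T        F
F  T  T  F  |     F        T            F            T           T        T
F  T  F  T  |     T        F            F            T           T        F
F  T  F  F  |     T        F            F            T           T        T
F  F  T  T  |     T        F            F            F           F        T
F  F  T  F  |     T        F            F            T           T        T
F  F  F  T  |     F        T            F            F           F        T
F  F  F  F  |     F        T            F            T           T        T
The formula is true on 11 of the 16 rows.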